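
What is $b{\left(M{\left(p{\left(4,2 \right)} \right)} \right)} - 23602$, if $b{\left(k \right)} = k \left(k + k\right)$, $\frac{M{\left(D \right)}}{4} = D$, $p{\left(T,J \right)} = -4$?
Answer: $-23090$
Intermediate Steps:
$M{\left(D \right)} = 4 D$
$b{\left(k \right)} = 2 k^{2}$ ($b{\left(k \right)} = k 2 k = 2 k^{2}$)
$b{\left(M{\left(p{\left(4,2 \right)} \right)} \right)} - 23602 = 2 \left(4 \left(-4\right)\right)^{2} - 23602 = 2 \left(-16\right)^{2} - 23602 = 2 \cdot 256 - 23602 = 512 - 23602 = -23090$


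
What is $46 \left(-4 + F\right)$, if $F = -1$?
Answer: $-230$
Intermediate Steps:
$46 \left(-4 + F\right) = 46 \left(-4 - 1\right) = 46 \left(-5\right) = -230$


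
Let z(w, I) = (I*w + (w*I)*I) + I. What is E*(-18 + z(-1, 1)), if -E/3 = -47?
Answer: -2679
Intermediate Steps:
E = 141 (E = -3*(-47) = 141)
z(w, I) = I + I*w + w*I**2 (z(w, I) = (I*w + (I*w)*I) + I = (I*w + w*I**2) + I = I + I*w + w*I**2)
E*(-18 + z(-1, 1)) = 141*(-18 + 1*(1 - 1 + 1*(-1))) = 141*(-18 + 1*(1 - 1 - 1)) = 141*(-18 + 1*(-1)) = 141*(-18 - 1) = 141*(-19) = -2679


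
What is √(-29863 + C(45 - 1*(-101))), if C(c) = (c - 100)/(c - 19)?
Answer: 3*I*√53517165/127 ≈ 172.81*I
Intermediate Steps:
C(c) = (-100 + c)/(-19 + c)
√(-29863 + C(45 - 1*(-101))) = √(-29863 + (-100 + (45 - 1*(-101)))/(-19 + (45 - 1*(-101)))) = √(-29863 + (-100 + (45 + 101))/(-19 + (45 + 101))) = √(-29863 + (-100 + 146)/(-19 + 146)) = √(-29863 + 46/127) = √(-3792555/127) = 3*I*√53517165/127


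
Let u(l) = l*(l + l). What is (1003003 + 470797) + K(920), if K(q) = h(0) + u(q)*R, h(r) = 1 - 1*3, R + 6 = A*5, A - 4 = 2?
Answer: 42100998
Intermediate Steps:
A = 6 (A = 4 + 2 = 6)
R = 24 (R = -6 + 6*5 = -6 + 30 = 24)
u(l) = 2*l² (u(l) = l*(2*l) = 2*l²)
h(r) = -2 (h(r) = 1 - 3 = -2)
K(q) = -2 + 48*q² (K(q) = -2 + (2*q²)*24 = -2 + 48*q²)
(1003003 + 470797) + K(920) = (1003003 + 470797) + (-2 + 48*920²) = 1473800 + (-2 + 48*846400) = 1473800 + (-2 + 40627200) = 1473800 + 40627198 = 42100998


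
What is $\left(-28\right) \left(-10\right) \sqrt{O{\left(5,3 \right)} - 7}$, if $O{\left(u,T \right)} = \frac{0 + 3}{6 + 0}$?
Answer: $140 i \sqrt{26} \approx 713.86 i$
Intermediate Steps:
$O{\left(u,T \right)} = \frac{1}{2}$ ($O{\left(u,T \right)} = \frac{3}{6} = 3 \cdot \frac{1}{6} = \frac{1}{2}$)
$\left(-28\right) \left(-10\right) \sqrt{O{\left(5,3 \right)} - 7} = \left(-28\right) \left(-10\right) \sqrt{\frac{1}{2} - 7} = 280 \sqrt{- \frac{13}{2}} = 280 \frac{i \sqrt{26}}{2} = 140 i \sqrt{26}$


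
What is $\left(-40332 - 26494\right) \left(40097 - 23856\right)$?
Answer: $-1085321066$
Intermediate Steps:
$\left(-40332 - 26494\right) \left(40097 - 23856\right) = \left(-66826\right) 16241 = -1085321066$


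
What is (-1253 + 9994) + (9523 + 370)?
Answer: 18634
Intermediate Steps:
(-1253 + 9994) + (9523 + 370) = 8741 + 9893 = 18634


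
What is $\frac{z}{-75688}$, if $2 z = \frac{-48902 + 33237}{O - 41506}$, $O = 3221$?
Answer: $- \frac{241}{89160464} \approx -2.703 \cdot 10^{-6}$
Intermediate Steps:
$z = \frac{241}{1178}$ ($z = \frac{\left(-48902 + 33237\right) \frac{1}{3221 - 41506}}{2} = \frac{\left(-15665\right) \frac{1}{-38285}}{2} = \frac{\left(-15665\right) \left(- \frac{1}{38285}\right)}{2} = \frac{1}{2} \cdot \frac{241}{589} = \frac{241}{1178} \approx 0.20458$)
$\frac{z}{-75688} = \frac{241}{1178 \left(-75688\right)} = \frac{241}{1178} \left(- \frac{1}{75688}\right) = - \frac{241}{89160464}$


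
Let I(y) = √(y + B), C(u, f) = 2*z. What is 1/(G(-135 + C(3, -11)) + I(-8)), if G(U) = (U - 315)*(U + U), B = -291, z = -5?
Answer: 5800/773720013 - I*√299/17795560299 ≈ 7.4963e-6 - 9.7168e-10*I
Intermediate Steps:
C(u, f) = -10 (C(u, f) = 2*(-5) = -10)
G(U) = 2*U*(-315 + U) (G(U) = (-315 + U)*(2*U) = 2*U*(-315 + U))
I(y) = √(-291 + y) (I(y) = √(y - 291) = √(-291 + y))
1/(G(-135 + C(3, -11)) + I(-8)) = 1/(2*(-135 - 10)*(-315 + (-135 - 10)) + √(-291 - 8)) = 1/(2*(-145)*(-315 - 145) + √(-299)) = 1/(2*(-145)*(-460) + I*√299) = 1/(133400 + I*√299)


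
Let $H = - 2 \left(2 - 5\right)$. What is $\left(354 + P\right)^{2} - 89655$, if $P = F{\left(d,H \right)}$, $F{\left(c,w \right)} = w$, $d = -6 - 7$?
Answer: $39945$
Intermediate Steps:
$d = -13$ ($d = -6 - 7 = -13$)
$H = 6$ ($H = \left(-2\right) \left(-3\right) = 6$)
$P = 6$
$\left(354 + P\right)^{2} - 89655 = \left(354 + 6\right)^{2} - 89655 = 360^{2} - 89655 = 129600 - 89655 = 39945$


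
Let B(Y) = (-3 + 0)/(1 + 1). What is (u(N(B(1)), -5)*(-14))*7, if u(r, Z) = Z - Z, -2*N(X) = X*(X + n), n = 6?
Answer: 0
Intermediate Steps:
B(Y) = -3/2
N(X) = -X*(6 + X)/2 (N(X) = -X*(X + 6)/2 = -X*(6 + X)/2)
u(r, Z) = 0
(u(N(B(1)), -5)*(-14))*7 = (0*(-14))*7 = 0*7 = 0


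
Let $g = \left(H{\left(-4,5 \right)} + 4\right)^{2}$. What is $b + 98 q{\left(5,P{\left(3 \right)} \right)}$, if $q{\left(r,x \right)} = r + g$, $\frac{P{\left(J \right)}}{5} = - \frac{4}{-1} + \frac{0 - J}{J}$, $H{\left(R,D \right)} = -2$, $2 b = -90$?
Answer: $837$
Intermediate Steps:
$b = -45$ ($b = \frac{1}{2} \left(-90\right) = -45$)
$g = 4$ ($g = \left(-2 + 4\right)^{2} = 2^{2} = 4$)
$P{\left(J \right)} = 15$ ($P{\left(J \right)} = 5 \left(- \frac{4}{-1} + \frac{0 - J}{J}\right) = 5 \left(\left(-4\right) \left(-1\right) + \frac{\left(-1\right) J}{J}\right) = 5 \left(4 - 1\right) = 5 \cdot 3 = 15$)
$q{\left(r,x \right)} = 4 + r$ ($q{\left(r,x \right)} = r + 4 = 4 + r$)
$b + 98 q{\left(5,P{\left(3 \right)} \right)} = -45 + 98 \left(4 + 5\right) = -45 + 98 \cdot 9 = -45 + 882 = 837$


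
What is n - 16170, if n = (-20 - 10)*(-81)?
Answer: -13740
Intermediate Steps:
n = 2430 (n = -30*(-81) = 2430)
n - 16170 = 2430 - 16170 = -13740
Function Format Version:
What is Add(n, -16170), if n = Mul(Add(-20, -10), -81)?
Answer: -13740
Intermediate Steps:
n = 2430 (n = Mul(-30, -81) = 2430)
Add(n, -16170) = Add(2430, -16170) = -13740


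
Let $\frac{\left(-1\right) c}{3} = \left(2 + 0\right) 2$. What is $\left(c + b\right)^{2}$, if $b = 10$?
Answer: $4$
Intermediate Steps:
$c = -12$ ($c = - 3 \left(2 + 0\right) 2 = - 3 \cdot 2 \cdot 2 = \left(-3\right) 4 = -12$)
$\left(c + b\right)^{2} = \left(-12 + 10\right)^{2} = \left(-2\right)^{2} = 4$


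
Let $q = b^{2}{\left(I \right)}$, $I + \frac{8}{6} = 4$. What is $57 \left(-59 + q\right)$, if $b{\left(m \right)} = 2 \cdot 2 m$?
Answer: $\frac{9367}{3} \approx 3122.3$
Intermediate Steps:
$I = \frac{8}{3}$ ($I = - \frac{4}{3} + 4 = \frac{8}{3} \approx 2.6667$)
$b{\left(m \right)} = 4 m$
$q = \frac{1024}{9}$ ($q = \left(4 \cdot \frac{8}{3}\right)^{2} = \left(\frac{32}{3}\right)^{2} = \frac{1024}{9} \approx 113.78$)
$57 \left(-59 + q\right) = 57 \left(-59 + \frac{1024}{9}\right) = 57 \cdot \frac{493}{9} = \frac{9367}{3}$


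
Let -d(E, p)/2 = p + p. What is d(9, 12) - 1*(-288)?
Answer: 240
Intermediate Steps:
d(E, p) = -4*p (d(E, p) = -2*(p + p) = -4*p)
d(9, 12) - 1*(-288) = -4*12 - 1*(-288) = -48 + 288 = 240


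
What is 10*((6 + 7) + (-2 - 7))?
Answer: 40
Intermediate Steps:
10*((6 + 7) + (-2 - 7)) = 10*(13 - 9) = 10*4 = 40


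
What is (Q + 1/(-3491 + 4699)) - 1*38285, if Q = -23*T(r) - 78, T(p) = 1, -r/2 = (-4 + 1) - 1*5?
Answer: -46370287/1208 ≈ -38386.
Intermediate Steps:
r = 16 (r = -2*((-4 + 1) - 1*5) = -2*(-3 - 5) = -2*(-8) = 16)
Q = -101 (Q = -23*1 - 78 = -23 - 78 = -101)
(Q + 1/(-3491 + 4699)) - 1*38285 = (-101 + 1/(-3491 + 4699)) - 1*38285 = (-101 + 1/1208) - 38285 = -122007/1208 - 38285 = -46370287/1208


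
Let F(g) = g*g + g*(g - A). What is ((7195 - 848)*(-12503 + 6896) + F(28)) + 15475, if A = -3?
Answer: -35570502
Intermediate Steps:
F(g) = g**2 + g*(3 + g) (F(g) = g*g + g*(g - 1*(-3)) = g**2 + g*(g + 3) = g**2 + g*(3 + g))
((7195 - 848)*(-12503 + 6896) + F(28)) + 15475 = ((7195 - 848)*(-12503 + 6896) + 28*(3 + 2*28)) + 15475 = (6347*(-5607) + 28*(3 + 56)) + 15475 = (-35587629 + 28*59) + 15475 = (-35587629 + 1652) + 15475 = -35585977 + 15475 = -35570502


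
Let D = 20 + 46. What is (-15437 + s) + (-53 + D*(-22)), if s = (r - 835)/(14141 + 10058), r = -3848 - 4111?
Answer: -409988252/24199 ≈ -16942.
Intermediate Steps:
r = -7959
D = 66
s = -8794/24199 (s = (-7959 - 835)/(14141 + 10058) = -8794/24199 ≈ -0.36340)
(-15437 + s) + (-53 + D*(-22)) = (-15437 - 8794/24199) + (-53 + 66*(-22)) = -373568757/24199 + (-53 - 1452) = -373568757/24199 - 1505 = -409988252/24199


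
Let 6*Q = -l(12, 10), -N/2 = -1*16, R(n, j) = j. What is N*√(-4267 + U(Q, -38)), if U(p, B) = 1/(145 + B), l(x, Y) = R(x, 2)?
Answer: 64*I*√12213194/107 ≈ 2090.3*I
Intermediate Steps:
l(x, Y) = 2
N = 32 (N = -(-2)*16 = -2*(-16) = 32)
Q = -⅓ (Q = (-1*2)/6 = (⅙)*(-2) = -⅓ ≈ -0.33333)
N*√(-4267 + U(Q, -38)) = 32*√(-4267 + 1/(145 - 38)) = 32*√(-4267 + 1/107) = 32*√(-456568/107) = 32*(2*I*√12213194/107) = 64*I*√12213194/107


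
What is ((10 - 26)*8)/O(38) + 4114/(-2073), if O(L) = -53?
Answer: 47302/109869 ≈ 0.43053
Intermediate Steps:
((10 - 26)*8)/O(38) + 4114/(-2073) = ((10 - 26)*8)/(-53) + 4114/(-2073) = -16*8*(-1/53) + 4114*(-1/2073) = -128*(-1/53) - 4114/2073 = 128/53 - 4114/2073 = 47302/109869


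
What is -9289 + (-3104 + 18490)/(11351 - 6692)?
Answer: -43262065/4659 ≈ -9285.7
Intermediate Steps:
-9289 + (-3104 + 18490)/(11351 - 6692) = -9289 + 15386/4659 = -43262065/4659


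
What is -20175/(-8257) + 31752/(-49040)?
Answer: 90900717/50615410 ≈ 1.7959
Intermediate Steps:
-20175/(-8257) + 31752/(-49040) = -20175*(-1/8257) + 31752*(-1/49040) = 20175/8257 - 3969/6130 = 90900717/50615410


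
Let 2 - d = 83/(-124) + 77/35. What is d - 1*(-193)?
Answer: 119951/620 ≈ 193.47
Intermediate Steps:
d = 291/620 (d = 2 - (83/(-124) + 77/35) = 2 - (83*(-1/124) + 77*(1/35)) = 2 - (-83/124 + 11/5) = 2 - 1*949/620 = 2 - 949/620 = 291/620 ≈ 0.46935)
d - 1*(-193) = 291/620 - 1*(-193) = 291/620 + 193 = 119951/620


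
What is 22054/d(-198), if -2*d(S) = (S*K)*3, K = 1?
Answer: 22054/297 ≈ 74.256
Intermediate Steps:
d(S) = -3*S/2 (d(S) = -S*1*3/2 = -S*3/2 = -3*S/2)
22054/d(-198) = 22054/((-3/2*(-198))) = 22054/297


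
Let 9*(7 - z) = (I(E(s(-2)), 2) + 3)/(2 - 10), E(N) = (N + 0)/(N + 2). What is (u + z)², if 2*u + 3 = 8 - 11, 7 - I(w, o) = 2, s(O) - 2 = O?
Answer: 1369/81 ≈ 16.901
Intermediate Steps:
s(O) = 2 + O
E(N) = N/(2 + N)
I(w, o) = 5 (I(w, o) = 7 - 1*2 = 7 - 2 = 5)
z = 64/9 (z = 7 - (5 + 3)/(9*(2 - 10)) = 7 - 8/(9*(-8)) = 7 - 8*(-1)/(9*8) = 7 - ⅑*(-1) = 7 + ⅑ = 64/9 ≈ 7.1111)
u = -3 (u = -3/2 + (8 - 11)/2 = -3/2 + (½)*(-3) = -3/2 - 3/2 = -3)
(u + z)² = (-3 + 64/9)² = (37/9)² = 1369/81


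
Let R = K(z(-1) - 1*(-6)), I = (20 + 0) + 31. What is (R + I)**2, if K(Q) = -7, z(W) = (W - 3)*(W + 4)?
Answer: 1936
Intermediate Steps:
z(W) = (-3 + W)*(4 + W)
I = 51 (I = 20 + 31 = 51)
R = -7
(R + I)**2 = (-7 + 51)**2 = 44**2 = 1936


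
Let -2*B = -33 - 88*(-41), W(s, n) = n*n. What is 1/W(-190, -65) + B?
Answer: -15104373/8450 ≈ -1787.5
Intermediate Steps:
W(s, n) = n²
B = -3575/2 (B = -(-33 - 88*(-41))/2 = -(-33 + 3608)/2 = -½*3575 = -3575/2 ≈ -1787.5)
1/W(-190, -65) + B = 1/((-65)²) - 3575/2 = 1/4225 - 3575/2 = -15104373/8450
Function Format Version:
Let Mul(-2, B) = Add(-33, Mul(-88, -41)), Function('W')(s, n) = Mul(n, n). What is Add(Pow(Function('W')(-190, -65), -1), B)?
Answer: Rational(-15104373, 8450) ≈ -1787.5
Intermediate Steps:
Function('W')(s, n) = Pow(n, 2)
B = Rational(-3575, 2) (B = Mul(Rational(-1, 2), Add(-33, Mul(-88, -41))) = Mul(Rational(-1, 2), Add(-33, 3608)) = Mul(Rational(-1, 2), 3575) = Rational(-3575, 2) ≈ -1787.5)
Add(Pow(Function('W')(-190, -65), -1), B) = Add(Pow(Pow(-65, 2), -1), Rational(-3575, 2)) = Add(Pow(4225, -1), Rational(-3575, 2)) = Add(Rational(1, 4225), Rational(-3575, 2)) = Rational(-15104373, 8450)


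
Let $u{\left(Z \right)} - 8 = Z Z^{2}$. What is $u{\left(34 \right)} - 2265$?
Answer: $37047$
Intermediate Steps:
$u{\left(Z \right)} = 8 + Z^{3}$ ($u{\left(Z \right)} = 8 + Z Z^{2} = 8 + Z^{3}$)
$u{\left(34 \right)} - 2265 = \left(8 + 34^{3}\right) - 2265 = \left(8 + 39304\right) - 2265 = 39312 - 2265 = 37047$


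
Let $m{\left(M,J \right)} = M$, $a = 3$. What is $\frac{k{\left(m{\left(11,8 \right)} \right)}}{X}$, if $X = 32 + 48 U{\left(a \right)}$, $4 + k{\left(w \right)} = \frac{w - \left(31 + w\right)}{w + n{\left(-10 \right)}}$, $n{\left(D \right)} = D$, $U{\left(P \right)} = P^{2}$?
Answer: $- \frac{35}{464} \approx -0.075431$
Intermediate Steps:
$k{\left(w \right)} = -4 - \frac{31}{-10 + w}$ ($k{\left(w \right)} = -4 + \frac{w - \left(31 + w\right)}{w - 10} = -4 - \frac{31}{-10 + w}$)
$X = 464$ ($X = 32 + 48 \cdot 3^{2} = 32 + 48 \cdot 9 = 32 + 432 = 464$)
$\frac{k{\left(m{\left(11,8 \right)} \right)}}{X} = \frac{\frac{1}{-10 + 11} \left(9 - 44\right)}{464} = \frac{9 - 44}{1} \cdot \frac{1}{464} = 1 \left(-35\right) \frac{1}{464} = \left(-35\right) \frac{1}{464} = - \frac{35}{464}$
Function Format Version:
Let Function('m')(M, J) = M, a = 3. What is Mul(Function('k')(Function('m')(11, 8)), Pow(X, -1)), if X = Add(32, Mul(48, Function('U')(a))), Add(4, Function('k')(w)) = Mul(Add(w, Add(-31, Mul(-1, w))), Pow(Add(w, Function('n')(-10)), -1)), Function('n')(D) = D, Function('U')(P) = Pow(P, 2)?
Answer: Rational(-35, 464) ≈ -0.075431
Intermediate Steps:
Function('k')(w) = Add(-4, Mul(-31, Pow(Add(-10, w), -1))) (Function('k')(w) = Add(-4, Mul(Add(w, Add(-31, Mul(-1, w))), Pow(Add(w, -10), -1))) = Add(-4, Mul(-31, Pow(Add(-10, w), -1))))
X = 464 (X = Add(32, Mul(48, Pow(3, 2))) = Add(32, Mul(48, 9)) = Add(32, 432) = 464)
Mul(Function('k')(Function('m')(11, 8)), Pow(X, -1)) = Mul(Mul(Pow(Add(-10, 11), -1), Add(9, Mul(-4, 11))), Pow(464, -1)) = Mul(Mul(Pow(1, -1), Add(9, -44)), Rational(1, 464)) = Mul(Mul(1, -35), Rational(1, 464)) = Mul(-35, Rational(1, 464)) = Rational(-35, 464)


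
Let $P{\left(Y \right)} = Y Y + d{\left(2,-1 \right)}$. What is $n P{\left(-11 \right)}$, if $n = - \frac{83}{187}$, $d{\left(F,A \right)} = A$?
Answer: $- \frac{9960}{187} \approx -53.262$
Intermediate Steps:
$n = - \frac{83}{187}$ ($n = \left(-83\right) \frac{1}{187} = - \frac{83}{187} \approx -0.44385$)
$P{\left(Y \right)} = -1 + Y^{2}$ ($P{\left(Y \right)} = Y Y - 1 = Y^{2} - 1 = -1 + Y^{2}$)
$n P{\left(-11 \right)} = - \frac{83 \left(-1 + \left(-11\right)^{2}\right)}{187} = - \frac{83 \left(-1 + 121\right)}{187} = \left(- \frac{83}{187}\right) 120 = - \frac{9960}{187}$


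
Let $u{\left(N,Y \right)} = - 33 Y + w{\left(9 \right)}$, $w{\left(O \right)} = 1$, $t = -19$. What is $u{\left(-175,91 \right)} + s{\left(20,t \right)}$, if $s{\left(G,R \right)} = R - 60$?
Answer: $-3081$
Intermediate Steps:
$u{\left(N,Y \right)} = 1 - 33 Y$ ($u{\left(N,Y \right)} = - 33 Y + 1 = 1 - 33 Y$)
$s{\left(G,R \right)} = -60 + R$
$u{\left(-175,91 \right)} + s{\left(20,t \right)} = \left(1 - 3003\right) - 79 = -3002 - 79 = -3081$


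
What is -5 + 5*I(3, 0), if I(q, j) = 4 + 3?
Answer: 30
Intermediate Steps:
I(q, j) = 7
-5 + 5*I(3, 0) = -5 + 5*7 = -5 + 35 = 30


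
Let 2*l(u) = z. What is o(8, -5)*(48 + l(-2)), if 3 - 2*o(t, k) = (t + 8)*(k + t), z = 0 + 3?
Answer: -4455/4 ≈ -1113.8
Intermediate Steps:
z = 3
l(u) = 3/2 (l(u) = (½)*3 = 3/2)
o(t, k) = 3/2 - (8 + t)*(k + t)/2 (o(t, k) = 3/2 - (t + 8)*(k + t)/2 = 3/2 - (8 + t)*(k + t)/2)
o(8, -5)*(48 + l(-2)) = (3/2 - 4*(-5) - 4*8 - ½*8² - ½*(-5)*8)*(48 + 3/2) = (3/2 + 20 - 32 - ½*64 + 20)*(99/2) = (3/2 + 20 - 32 - 32 + 20)*(99/2) = -45/2*99/2 = -4455/4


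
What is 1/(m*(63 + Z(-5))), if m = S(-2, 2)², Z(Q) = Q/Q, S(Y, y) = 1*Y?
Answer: 1/256 ≈ 0.0039063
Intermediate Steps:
S(Y, y) = Y
Z(Q) = 1
m = 4 (m = (-2)² = 4)
1/(m*(63 + Z(-5))) = 1/(4*(63 + 1)) = 1/(4*64) = 1/256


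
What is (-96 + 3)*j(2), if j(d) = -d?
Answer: 186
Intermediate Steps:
(-96 + 3)*j(2) = (-96 + 3)*(-1*2) = -93*(-2) = 186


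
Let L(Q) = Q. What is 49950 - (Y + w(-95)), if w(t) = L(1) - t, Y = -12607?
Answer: 62461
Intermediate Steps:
w(t) = 1 - t
49950 - (Y + w(-95)) = 49950 - (-12607 + (1 - 1*(-95))) = 49950 - (-12607 + (1 + 95)) = 49950 - (-12607 + 96) = 49950 - 1*(-12511) = 49950 + 12511 = 62461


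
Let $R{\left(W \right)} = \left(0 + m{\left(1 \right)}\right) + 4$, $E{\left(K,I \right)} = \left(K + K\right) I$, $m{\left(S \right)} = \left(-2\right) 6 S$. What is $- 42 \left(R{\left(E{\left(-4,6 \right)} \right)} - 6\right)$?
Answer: $588$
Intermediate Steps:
$m{\left(S \right)} = - 12 S$
$E{\left(K,I \right)} = 2 I K$ ($E{\left(K,I \right)} = 2 K I = 2 I K$)
$R{\left(W \right)} = -8$ ($R{\left(W \right)} = \left(0 - 12\right) + 4 = -12 + 4 = -8$)
$- 42 \left(R{\left(E{\left(-4,6 \right)} \right)} - 6\right) = - 42 \left(-8 - 6\right) = \left(-42\right) \left(-14\right) = 588$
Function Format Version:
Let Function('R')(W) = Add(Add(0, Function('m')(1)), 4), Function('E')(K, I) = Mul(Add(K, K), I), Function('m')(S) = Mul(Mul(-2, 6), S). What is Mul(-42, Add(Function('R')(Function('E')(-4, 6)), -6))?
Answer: 588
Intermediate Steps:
Function('m')(S) = Mul(-12, S)
Function('E')(K, I) = Mul(2, I, K) (Function('E')(K, I) = Mul(Mul(2, K), I) = Mul(2, I, K))
Function('R')(W) = -8 (Function('R')(W) = Add(Add(0, Mul(-12, 1)), 4) = Add(Add(0, -12), 4) = Add(-12, 4) = -8)
Mul(-42, Add(Function('R')(Function('E')(-4, 6)), -6)) = Mul(-42, Add(-8, -6)) = Mul(-42, -14) = 588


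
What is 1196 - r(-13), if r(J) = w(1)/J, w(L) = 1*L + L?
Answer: 15550/13 ≈ 1196.2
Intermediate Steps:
w(L) = 2*L (w(L) = L + L = 2*L)
r(J) = 2/J (r(J) = (2*1)/J = 2/J)
1196 - r(-13) = 1196 - 2/(-13) = 1196 - 2*(-1)/13 = 1196 - 1*(-2/13) = 1196 + 2/13 = 15550/13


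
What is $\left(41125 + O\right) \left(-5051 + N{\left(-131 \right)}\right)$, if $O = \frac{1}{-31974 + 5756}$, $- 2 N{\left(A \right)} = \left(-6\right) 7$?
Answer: $- \frac{2711711351235}{13109} \approx -2.0686 \cdot 10^{8}$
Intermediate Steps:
$N{\left(A \right)} = 21$ ($N{\left(A \right)} = - \frac{\left(-6\right) 7}{2} = \left(- \frac{1}{2}\right) \left(-42\right) = 21$)
$O = - \frac{1}{26218}$ ($O = \frac{1}{-26218} = - \frac{1}{26218} \approx -3.8142 \cdot 10^{-5}$)
$\left(41125 + O\right) \left(-5051 + N{\left(-131 \right)}\right) = \left(41125 - \frac{1}{26218}\right) \left(-5051 + 21\right) = \frac{1078215249}{26218} \left(-5030\right) = - \frac{2711711351235}{13109}$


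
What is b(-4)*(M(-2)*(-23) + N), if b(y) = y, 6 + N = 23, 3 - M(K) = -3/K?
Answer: 70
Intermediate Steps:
M(K) = 3 + 3/K (M(K) = 3 - (-3)/K = 3 + 3/K)
N = 17 (N = -6 + 23 = 17)
b(-4)*(M(-2)*(-23) + N) = -4*((3 + 3/(-2))*(-23) + 17) = -4*((3 + 3*(-1/2))*(-23) + 17) = -4*((3 - 3/2)*(-23) + 17) = -4*((3/2)*(-23) + 17) = -4*(-69/2 + 17) = -4*(-35/2) = 70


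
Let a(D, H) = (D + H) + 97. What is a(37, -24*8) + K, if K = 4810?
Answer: 4752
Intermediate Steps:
a(D, H) = 97 + D + H
a(37, -24*8) + K = (97 + 37 - 24*8) + 4810 = (97 + 37 - 192) + 4810 = -58 + 4810 = 4752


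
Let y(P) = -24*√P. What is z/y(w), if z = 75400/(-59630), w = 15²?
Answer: 377/107334 ≈ 0.0035124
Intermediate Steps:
w = 225
z = -7540/5963 (z = 75400*(-1/59630) = -7540/5963 ≈ -1.2645)
z/y(w) = -7540/(5963*((-24*√225))) = -7540/(5963*((-24*15))) = -7540/5963/(-360) = -7540/5963*(-1/360) = 377/107334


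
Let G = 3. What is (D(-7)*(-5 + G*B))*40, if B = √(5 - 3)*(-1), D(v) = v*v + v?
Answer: -8400 - 5040*√2 ≈ -15528.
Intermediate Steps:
D(v) = v + v² (D(v) = v² + v = v + v²)
B = -√2 (B = √2*(-1) = -√2 ≈ -1.4142)
(D(-7)*(-5 + G*B))*40 = ((-7*(1 - 7))*(-5 + 3*(-√2)))*40 = ((-7*(-6))*(-5 - 3*√2))*40 = (42*(-5 - 3*√2))*40 = (-210 - 126*√2)*40 = -8400 - 5040*√2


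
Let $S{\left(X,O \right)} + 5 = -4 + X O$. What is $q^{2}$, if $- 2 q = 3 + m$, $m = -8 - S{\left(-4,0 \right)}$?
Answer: $4$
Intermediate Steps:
$S{\left(X,O \right)} = -9 + O X$ ($S{\left(X,O \right)} = -5 + \left(-4 + X O\right) = -5 + \left(-4 + O X\right) = -9 + O X$)
$m = 1$ ($m = -8 - \left(-9 + 0 \left(-4\right)\right) = -8 - \left(-9 + 0\right) = -8 - -9 = -8 + 9 = 1$)
$q = -2$ ($q = - \frac{3 + 1}{2} = \left(- \frac{1}{2}\right) 4 = -2$)
$q^{2} = \left(-2\right)^{2} = 4$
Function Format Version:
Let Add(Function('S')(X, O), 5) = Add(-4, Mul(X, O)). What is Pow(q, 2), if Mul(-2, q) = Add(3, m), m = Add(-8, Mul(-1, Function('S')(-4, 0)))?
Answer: 4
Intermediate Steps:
Function('S')(X, O) = Add(-9, Mul(O, X)) (Function('S')(X, O) = Add(-5, Add(-4, Mul(X, O))) = Add(-5, Add(-4, Mul(O, X))) = Add(-9, Mul(O, X)))
m = 1 (m = Add(-8, Mul(-1, Add(-9, Mul(0, -4)))) = Add(-8, Mul(-1, Add(-9, 0))) = Add(-8, Mul(-1, -9)) = Add(-8, 9) = 1)
q = -2 (q = Mul(Rational(-1, 2), Add(3, 1)) = Mul(Rational(-1, 2), 4) = -2)
Pow(q, 2) = Pow(-2, 2) = 4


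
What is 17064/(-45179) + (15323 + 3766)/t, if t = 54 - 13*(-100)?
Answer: 839317275/61172366 ≈ 13.721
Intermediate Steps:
t = 1354 (t = 54 + 1300 = 1354)
17064/(-45179) + (15323 + 3766)/t = 17064/(-45179) + (15323 + 3766)/1354 = 17064*(-1/45179) + 19089*(1/1354) = -17064/45179 + 19089/1354 = 839317275/61172366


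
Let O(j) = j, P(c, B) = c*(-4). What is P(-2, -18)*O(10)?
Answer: 80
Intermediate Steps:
P(c, B) = -4*c
P(-2, -18)*O(10) = -4*(-2)*10 = 8*10 = 80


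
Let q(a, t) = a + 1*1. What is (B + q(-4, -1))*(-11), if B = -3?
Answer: 66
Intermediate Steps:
q(a, t) = 1 + a (q(a, t) = a + 1 = 1 + a)
(B + q(-4, -1))*(-11) = (-3 + (1 - 4))*(-11) = (-3 - 3)*(-11) = -6*(-11) = 66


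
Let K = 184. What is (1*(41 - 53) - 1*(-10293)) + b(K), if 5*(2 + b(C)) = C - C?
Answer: 10279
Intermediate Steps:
b(C) = -2 (b(C) = -2 + (C - C)/5 = -2 + (1/5)*0 = -2 + 0 = -2)
(1*(41 - 53) - 1*(-10293)) + b(K) = (1*(41 - 53) - 1*(-10293)) - 2 = (1*(-12) + 10293) - 2 = (-12 + 10293) - 2 = 10281 - 2 = 10279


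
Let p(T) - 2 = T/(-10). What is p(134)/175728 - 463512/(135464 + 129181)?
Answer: -9050561521/5167281840 ≈ -1.7515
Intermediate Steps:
p(T) = 2 - T/10 (p(T) = 2 + T/(-10) = 2 + T*(-1/10) = 2 - T/10)
p(134)/175728 - 463512/(135464 + 129181) = (2 - 1/10*134)/175728 - 463512/(135464 + 129181) = (2 - 67/5)*(1/175728) - 463512/264645 = -57/5*1/175728 - 463512*1/264645 = -19/292880 - 154504/88215 = -9050561521/5167281840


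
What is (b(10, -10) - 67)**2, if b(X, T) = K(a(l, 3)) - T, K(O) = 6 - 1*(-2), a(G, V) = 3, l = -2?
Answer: 2401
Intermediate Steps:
K(O) = 8 (K(O) = 6 + 2 = 8)
b(X, T) = 8 - T
(b(10, -10) - 67)**2 = ((8 - 1*(-10)) - 67)**2 = ((8 + 10) - 67)**2 = (18 - 67)**2 = (-49)**2 = 2401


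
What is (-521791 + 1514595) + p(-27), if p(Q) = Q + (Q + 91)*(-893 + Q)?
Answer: 933897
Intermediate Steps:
p(Q) = Q + (-893 + Q)*(91 + Q) (p(Q) = Q + (91 + Q)*(-893 + Q) = Q + (-893 + Q)*(91 + Q))
(-521791 + 1514595) + p(-27) = (-521791 + 1514595) + (-81263 + (-27)² - 801*(-27)) = 992804 + (-81263 + 729 + 21627) = 992804 - 58907 = 933897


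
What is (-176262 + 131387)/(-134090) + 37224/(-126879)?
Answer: 46821931/1134213674 ≈ 0.041281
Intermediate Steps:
(-176262 + 131387)/(-134090) + 37224/(-126879) = -44875*(-1/134090) + 37224*(-1/126879) = 8975/26818 - 12408/42293 = 46821931/1134213674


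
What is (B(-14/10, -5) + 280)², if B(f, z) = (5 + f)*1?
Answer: 2010724/25 ≈ 80429.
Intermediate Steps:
B(f, z) = 5 + f
(B(-14/10, -5) + 280)² = ((5 - 14/10) + 280)² = ((5 - 14*⅒) + 280)² = ((5 - 7/5) + 280)² = (18/5 + 280)² = (1418/5)² = 2010724/25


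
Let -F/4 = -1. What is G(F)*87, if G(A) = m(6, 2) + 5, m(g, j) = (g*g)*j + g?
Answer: 7221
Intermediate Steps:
F = 4 (F = -4*(-1) = 4)
m(g, j) = g + j*g² (m(g, j) = g²*j + g = j*g² + g = g + j*g²)
G(A) = 83 (G(A) = 6*(1 + 6*2) + 5 = 6*(1 + 12) + 5 = 6*13 + 5 = 78 + 5 = 83)
G(F)*87 = 83*87 = 7221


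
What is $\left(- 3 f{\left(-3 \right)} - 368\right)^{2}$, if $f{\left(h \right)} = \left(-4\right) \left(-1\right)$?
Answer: $144400$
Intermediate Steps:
$f{\left(h \right)} = 4$
$\left(- 3 f{\left(-3 \right)} - 368\right)^{2} = \left(\left(-3\right) 4 - 368\right)^{2} = \left(-12 - 368\right)^{2} = \left(-380\right)^{2} = 144400$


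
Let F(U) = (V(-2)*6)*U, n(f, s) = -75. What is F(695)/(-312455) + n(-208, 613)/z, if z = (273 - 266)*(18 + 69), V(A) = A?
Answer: -1223671/12685673 ≈ -0.096461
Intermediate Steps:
F(U) = -12*U (F(U) = (-2*6)*U = -12*U)
z = 609 (z = 7*87 = 609)
F(695)/(-312455) + n(-208, 613)/z = -12*695/(-312455) - 75/609 = -8340*(-1/312455) - 75*1/609 = 1668/62491 - 25/203 = -1223671/12685673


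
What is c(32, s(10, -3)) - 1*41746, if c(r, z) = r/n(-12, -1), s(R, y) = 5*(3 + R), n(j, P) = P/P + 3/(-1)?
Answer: -41762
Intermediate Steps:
n(j, P) = -2 (n(j, P) = 1 + 3*(-1) = 1 - 3 = -2)
s(R, y) = 15 + 5*R
c(r, z) = -r/2 (c(r, z) = r/(-2) = r*(-½) = -r/2)
c(32, s(10, -3)) - 1*41746 = -½*32 - 1*41746 = -16 - 41746 = -41762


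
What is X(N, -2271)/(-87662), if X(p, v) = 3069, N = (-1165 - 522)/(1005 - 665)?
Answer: -3069/87662 ≈ -0.035009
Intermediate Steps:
N = -1687/340 ≈ -4.9618
X(N, -2271)/(-87662) = 3069/(-87662) = 3069*(-1/87662) = -3069/87662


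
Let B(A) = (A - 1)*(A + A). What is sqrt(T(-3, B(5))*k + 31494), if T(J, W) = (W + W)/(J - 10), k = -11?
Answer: sqrt(5333926)/13 ≈ 177.66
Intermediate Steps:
B(A) = 2*A*(-1 + A) (B(A) = (-1 + A)*(2*A) = 2*A*(-1 + A))
T(J, W) = 2*W/(-10 + J) (T(J, W) = (2*W)/(-10 + J) = 2*W/(-10 + J))
sqrt(T(-3, B(5))*k + 31494) = sqrt((2*(2*5*(-1 + 5))/(-10 - 3))*(-11) + 31494) = sqrt((2*(2*5*4)/(-13))*(-11) + 31494) = sqrt((2*40*(-1/13))*(-11) + 31494) = sqrt(-80/13*(-11) + 31494) = sqrt(880/13 + 31494) = sqrt(410302/13) = sqrt(5333926)/13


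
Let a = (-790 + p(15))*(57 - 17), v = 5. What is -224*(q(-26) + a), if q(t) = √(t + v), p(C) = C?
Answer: 6944000 - 224*I*√21 ≈ 6.944e+6 - 1026.5*I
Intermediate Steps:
q(t) = √(5 + t) (q(t) = √(t + 5) = √(5 + t))
a = -31000 (a = (-790 + 15)*(57 - 17) = -775*40 = -31000)
-224*(q(-26) + a) = -224*(√(5 - 26) - 31000) = -224*(√(-21) - 31000) = -224*(I*√21 - 31000) = -224*(-31000 + I*√21) = 6944000 - 224*I*√21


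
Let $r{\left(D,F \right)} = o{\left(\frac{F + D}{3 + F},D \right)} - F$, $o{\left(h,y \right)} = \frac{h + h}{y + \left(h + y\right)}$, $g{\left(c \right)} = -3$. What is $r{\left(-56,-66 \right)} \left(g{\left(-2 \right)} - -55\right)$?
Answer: $\frac{11892400}{3467} \approx 3430.2$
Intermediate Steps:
$o{\left(h,y \right)} = \frac{2 h}{h + 2 y}$
$r{\left(D,F \right)} = - F + \frac{2 \left(D + F\right)}{\left(3 + F\right) \left(2 D + \frac{D + F}{3 + F}\right)}$ ($r{\left(D,F \right)} = \frac{2 \frac{F + D}{3 + F}}{\frac{F + D}{3 + F} + 2 D} - F = \frac{2 \frac{D + F}{3 + F}}{\frac{D + F}{3 + F} + 2 D} - F = \frac{2 \frac{D + F}{3 + F}}{2 D + \frac{D + F}{3 + F}} - F = \frac{2 \left(D + F\right)}{\left(3 + F\right) \left(2 D + \frac{D + F}{3 + F}\right)} - F = - F + \frac{2 \left(D + F\right)}{\left(3 + F\right) \left(2 D + \frac{D + F}{3 + F}\right)}$)
$r{\left(-56,-66 \right)} \left(g{\left(-2 \right)} - -55\right) = \frac{2 \left(-56\right) + 2 \left(-66\right) - - 66 \left(-56 - 66 + 2 \left(-56\right) \left(3 - 66\right)\right)}{-56 - 66 + 2 \left(-56\right) \left(3 - 66\right)} \left(-3 - -55\right) = \frac{-112 - 132 - - 66 \left(-56 - 66 + 2 \left(-56\right) \left(-63\right)\right)}{-56 - 66 + 2 \left(-56\right) \left(-63\right)} \left(-3 + 55\right) = \frac{-112 - 132 - - 66 \left(-56 - 66 + 7056\right)}{-56 - 66 + 7056} \cdot 52 = \frac{-112 - 132 - \left(-66\right) 6934}{6934} \cdot 52 = \frac{-112 - 132 + 457644}{6934} \cdot 52 = \frac{1}{6934} \cdot 457400 \cdot 52 = \frac{228700}{3467} \cdot 52 = \frac{11892400}{3467}$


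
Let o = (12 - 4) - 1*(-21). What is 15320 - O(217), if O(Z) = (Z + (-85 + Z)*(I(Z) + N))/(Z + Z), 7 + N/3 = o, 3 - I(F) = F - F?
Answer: 6639555/434 ≈ 15299.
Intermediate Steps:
I(F) = 3 (I(F) = 3 - (F - F) = 3 - 1*0 = 3 + 0 = 3)
o = 29 (o = 8 + 21 = 29)
N = 66 (N = -21 + 3*29 = -21 + 87 = 66)
O(Z) = (-5865 + 70*Z)/(2*Z) (O(Z) = (Z + (-85 + Z)*(3 + 66))/(Z + Z) = (Z + (-85 + Z)*69)/((2*Z)) = (Z + (-5865 + 69*Z))*(1/(2*Z)) = (-5865 + 70*Z)*(1/(2*Z)) = (-5865 + 70*Z)/(2*Z))
15320 - O(217) = 15320 - (35 - 5865/2/217) = 15320 - (35 - 5865/2*1/217) = 15320 - (35 - 5865/434) = 15320 - 1*9325/434 = 15320 - 9325/434 = 6639555/434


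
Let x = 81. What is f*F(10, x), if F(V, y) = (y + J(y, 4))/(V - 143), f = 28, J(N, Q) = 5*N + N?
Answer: -2268/19 ≈ -119.37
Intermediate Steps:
J(N, Q) = 6*N
F(V, y) = 7*y/(-143 + V) (F(V, y) = (y + 6*y)/(V - 143) = (7*y)/(-143 + V) = 7*y/(-143 + V))
f*F(10, x) = 28*(7*81/(-143 + 10)) = 28*(7*81/(-133)) = 28*(7*81*(-1/133)) = 28*(-81/19) = -2268/19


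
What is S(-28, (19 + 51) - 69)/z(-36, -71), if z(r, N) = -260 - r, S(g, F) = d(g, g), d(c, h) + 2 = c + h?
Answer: 29/112 ≈ 0.25893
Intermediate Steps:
d(c, h) = -2 + c + h (d(c, h) = -2 + (c + h) = -2 + c + h)
S(g, F) = -2 + 2*g (S(g, F) = -2 + g + g = -2 + 2*g)
S(-28, (19 + 51) - 69)/z(-36, -71) = (-2 + 2*(-28))/(-260 - 1*(-36)) = (-2 - 56)/(-260 + 36) = -58/(-224) = -58*(-1/224) = 29/112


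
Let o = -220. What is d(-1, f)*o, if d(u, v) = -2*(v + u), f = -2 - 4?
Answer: -3080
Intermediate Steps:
f = -6
d(u, v) = -2*u - 2*v (d(u, v) = -2*(u + v) = -2*u - 2*v)
d(-1, f)*o = (-2*(-1) - 2*(-6))*(-220) = (2 + 12)*(-220) = 14*(-220) = -3080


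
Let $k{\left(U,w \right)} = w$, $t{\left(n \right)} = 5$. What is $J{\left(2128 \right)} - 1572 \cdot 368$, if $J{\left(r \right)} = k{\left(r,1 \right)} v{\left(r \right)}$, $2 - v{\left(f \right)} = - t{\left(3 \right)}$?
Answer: $-578489$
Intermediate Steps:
$v{\left(f \right)} = 7$ ($v{\left(f \right)} = 2 - \left(-1\right) 5 = 2 - -5 = 2 + 5 = 7$)
$J{\left(r \right)} = 7$ ($J{\left(r \right)} = 1 \cdot 7 = 7$)
$J{\left(2128 \right)} - 1572 \cdot 368 = 7 - 1572 \cdot 368 = 7 - 578496 = -578489$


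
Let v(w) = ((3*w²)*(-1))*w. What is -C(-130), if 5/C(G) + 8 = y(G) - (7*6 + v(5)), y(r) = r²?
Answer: -1/3445 ≈ -0.00029028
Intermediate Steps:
v(w) = -3*w³ (v(w) = (-3*w²)*w = -3*w³)
C(G) = 5/(325 + G²) (C(G) = 5/(-8 + (G² - (7*6 - 3*5³))) = 5/(-8 + (G² - (42 - 3*125))) = 5/(-8 + (G² - (42 - 375))) = 5/(-8 + (G² - 1*(-333))) = 5/(-8 + (G² + 333)) = 5/(-8 + (333 + G²)) = 5/(325 + G²))
-C(-130) = -5/(325 + (-130)²) = -5/(325 + 16900) = -5/17225 = -1*1/3445 = -1/3445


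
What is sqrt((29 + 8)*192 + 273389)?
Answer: sqrt(280493) ≈ 529.62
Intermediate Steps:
sqrt((29 + 8)*192 + 273389) = sqrt(37*192 + 273389) = sqrt(7104 + 273389) = sqrt(280493)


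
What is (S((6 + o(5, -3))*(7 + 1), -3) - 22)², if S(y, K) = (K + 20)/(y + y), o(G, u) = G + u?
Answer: 7834401/16384 ≈ 478.17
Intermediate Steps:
S(y, K) = (20 + K)/(2*y) (S(y, K) = (20 + K)/((2*y)) = (20 + K)*(1/(2*y)) = (20 + K)/(2*y))
(S((6 + o(5, -3))*(7 + 1), -3) - 22)² = ((20 - 3)/(2*(((6 + (5 - 3))*(7 + 1)))) - 22)² = ((½)*17/((6 + 2)*8) - 22)² = ((½)*17/(8*8) - 22)² = ((½)*17/64 - 22)² = ((½)*(1/64)*17 - 22)² = (17/128 - 22)² = (-2799/128)² = 7834401/16384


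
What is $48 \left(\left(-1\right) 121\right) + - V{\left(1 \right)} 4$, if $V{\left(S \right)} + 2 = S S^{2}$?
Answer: $-5804$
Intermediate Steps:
$V{\left(S \right)} = -2 + S^{3}$ ($V{\left(S \right)} = -2 + S S^{2} = -2 + S^{3}$)
$48 \left(\left(-1\right) 121\right) + - V{\left(1 \right)} 4 = 48 \left(\left(-1\right) 121\right) + - (-2 + 1^{3}) 4 = 48 \left(-121\right) + - (-2 + 1) 4 = -5808 + \left(-1\right) \left(-1\right) 4 = -5808 + 1 \cdot 4 = -5808 + 4 = -5804$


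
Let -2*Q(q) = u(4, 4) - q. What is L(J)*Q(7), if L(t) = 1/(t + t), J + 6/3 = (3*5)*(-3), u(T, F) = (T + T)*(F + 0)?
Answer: 25/188 ≈ 0.13298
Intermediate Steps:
u(T, F) = 2*F*T (u(T, F) = (2*T)*F = 2*F*T)
J = -47 (J = -2 + (3*5)*(-3) = -2 + 15*(-3) = -2 - 45 = -47)
Q(q) = -16 + q/2 (Q(q) = -(2*4*4 - q)/2 = -(32 - q)/2 = -16 + q/2)
L(t) = 1/(2*t)
L(J)*Q(7) = ((½)/(-47))*(-16 + (½)*7) = ((½)*(-1/47))*(-16 + 7/2) = -1/94*(-25/2) = 25/188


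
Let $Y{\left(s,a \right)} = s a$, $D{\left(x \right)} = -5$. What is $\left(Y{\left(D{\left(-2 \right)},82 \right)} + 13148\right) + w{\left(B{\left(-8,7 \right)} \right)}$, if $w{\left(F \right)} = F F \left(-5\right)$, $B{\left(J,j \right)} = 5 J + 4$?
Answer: $6258$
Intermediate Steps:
$B{\left(J,j \right)} = 4 + 5 J$
$Y{\left(s,a \right)} = a s$
$w{\left(F \right)} = - 5 F^{2}$ ($w{\left(F \right)} = F^{2} \left(-5\right) = - 5 F^{2}$)
$\left(Y{\left(D{\left(-2 \right)},82 \right)} + 13148\right) + w{\left(B{\left(-8,7 \right)} \right)} = \left(82 \left(-5\right) + 13148\right) - 5 \left(4 + 5 \left(-8\right)\right)^{2} = \left(-410 + 13148\right) - 5 \left(4 - 40\right)^{2} = 12738 - 5 \left(-36\right)^{2} = 12738 - 6480 = 6258$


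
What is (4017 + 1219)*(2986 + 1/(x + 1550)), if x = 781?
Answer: 5206354516/333 ≈ 1.5635e+7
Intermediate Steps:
(4017 + 1219)*(2986 + 1/(x + 1550)) = (4017 + 1219)*(2986 + 1/(781 + 1550)) = 5236*(2986 + 1/2331) = 5236*(6960367/2331) = 5206354516/333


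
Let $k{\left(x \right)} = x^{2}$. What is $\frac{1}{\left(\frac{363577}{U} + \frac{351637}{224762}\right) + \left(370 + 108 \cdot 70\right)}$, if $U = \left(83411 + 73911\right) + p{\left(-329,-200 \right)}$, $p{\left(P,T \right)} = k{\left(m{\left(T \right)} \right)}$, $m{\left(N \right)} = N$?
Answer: $\frac{11087621841}{87962617201577} \approx 0.00012605$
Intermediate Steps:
$p{\left(P,T \right)} = T^{2}$
$U = 197322$ ($U = \left(83411 + 73911\right) + \left(-200\right)^{2} = 157322 + 40000 = 197322$)
$\frac{1}{\left(\frac{363577}{U} + \frac{351637}{224762}\right) + \left(370 + 108 \cdot 70\right)} = \frac{1}{\left(\frac{363577}{197322} + \frac{351637}{224762}\right) + \left(370 + 108 \cdot 70\right)} = \frac{1}{\left(363577 \cdot \frac{1}{197322} + 351637 \cdot \frac{1}{224762}\right) + \left(370 + 7560\right)} = \frac{1}{\left(\frac{363577}{197322} + \frac{351637}{224762}\right) + 7930} = \frac{1}{\frac{37776002447}{11087621841} + 7930} = \frac{1}{\frac{87962617201577}{11087621841}} = \frac{11087621841}{87962617201577}$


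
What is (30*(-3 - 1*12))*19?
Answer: -8550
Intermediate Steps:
(30*(-3 - 1*12))*19 = (30*(-3 - 12))*19 = (30*(-15))*19 = -450*19 = -8550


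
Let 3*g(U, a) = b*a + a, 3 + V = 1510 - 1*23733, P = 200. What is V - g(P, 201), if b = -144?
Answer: -12645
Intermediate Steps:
V = -22226 (V = -3 + (1510 - 1*23733) = -3 + (1510 - 23733) = -3 - 22223 = -22226)
g(U, a) = -143*a/3 (g(U, a) = (-144*a + a)/3 = (-143*a)/3 = -143*a/3)
V - g(P, 201) = -22226 - (-143)*201/3 = -22226 - 1*(-9581) = -22226 + 9581 = -12645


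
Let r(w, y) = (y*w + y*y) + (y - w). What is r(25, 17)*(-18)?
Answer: -12708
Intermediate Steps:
r(w, y) = y + y² - w + w*y (r(w, y) = (w*y + y²) + (y - w) = (y² + w*y) + (y - w) = y + y² - w + w*y)
r(25, 17)*(-18) = (17 + 17² - 1*25 + 25*17)*(-18) = (17 + 289 - 25 + 425)*(-18) = 706*(-18) = -12708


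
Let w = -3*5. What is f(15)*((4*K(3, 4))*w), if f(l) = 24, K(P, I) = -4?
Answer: 5760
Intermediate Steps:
w = -15
f(15)*((4*K(3, 4))*w) = 24*((4*(-4))*(-15)) = 24*(-16*(-15)) = 24*240 = 5760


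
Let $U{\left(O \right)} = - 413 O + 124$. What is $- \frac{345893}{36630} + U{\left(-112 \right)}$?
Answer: $\frac{1698553507}{36630} \approx 46371.0$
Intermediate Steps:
$U{\left(O \right)} = 124 - 413 O$
$- \frac{345893}{36630} + U{\left(-112 \right)} = - \frac{345893}{36630} + \left(124 - -46256\right) = \left(-345893\right) \frac{1}{36630} + \left(124 + 46256\right) = - \frac{345893}{36630} + 46380 = \frac{1698553507}{36630}$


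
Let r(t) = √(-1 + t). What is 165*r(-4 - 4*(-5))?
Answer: 165*√15 ≈ 639.04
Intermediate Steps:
165*r(-4 - 4*(-5)) = 165*√(-1 + (-4 - 4*(-5))) = 165*√(-1 + (-4 + 20)) = 165*√(-1 + 16) = 165*√15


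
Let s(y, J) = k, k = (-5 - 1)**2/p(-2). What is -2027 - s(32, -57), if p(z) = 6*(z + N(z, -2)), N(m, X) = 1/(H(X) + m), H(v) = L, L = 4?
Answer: -2023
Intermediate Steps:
H(v) = 4
N(m, X) = 1/(4 + m)
p(z) = 6*z + 6/(4 + z) (p(z) = 6*(z + 1/(4 + z)) = 6*z + 6/(4 + z))
k = -4 (k = (-5 - 1)**2/((6*(1 - 2*(4 - 2))/(4 - 2))) = (-6)**2/((6*(1 - 2*2)/2)) = 36/((6*(1/2)*(1 - 4))) = 36/((6*(1/2)*(-3))) = 36/(-9) = 36*(-1/9) = -4)
s(y, J) = -4
-2027 - s(32, -57) = -2027 - 1*(-4) = -2027 + 4 = -2023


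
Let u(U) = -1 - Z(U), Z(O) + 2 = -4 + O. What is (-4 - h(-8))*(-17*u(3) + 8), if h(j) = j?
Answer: -104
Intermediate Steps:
Z(O) = -6 + O (Z(O) = -2 + (-4 + O) = -6 + O)
u(U) = 5 - U (u(U) = -1 - (-6 + U) = -1 + (6 - U) = 5 - U)
(-4 - h(-8))*(-17*u(3) + 8) = (-4 - 1*(-8))*(-17*(5 - 1*3) + 8) = (-4 + 8)*(-17*(5 - 3) + 8) = 4*(-17*2 + 8) = 4*(-34 + 8) = 4*(-26) = -104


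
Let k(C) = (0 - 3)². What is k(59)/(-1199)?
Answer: -9/1199 ≈ -0.0075063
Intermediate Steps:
k(C) = 9 (k(C) = (-3)² = 9)
k(59)/(-1199) = 9/(-1199) = 9*(-1/1199) = -9/1199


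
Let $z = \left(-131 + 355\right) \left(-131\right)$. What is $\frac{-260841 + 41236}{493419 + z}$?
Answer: $- \frac{43921}{92815} \approx -0.47321$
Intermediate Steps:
$z = -29344$ ($z = 224 \left(-131\right) = -29344$)
$\frac{-260841 + 41236}{493419 + z} = \frac{-260841 + 41236}{493419 - 29344} = - \frac{219605}{464075} = \left(-219605\right) \frac{1}{464075} = - \frac{43921}{92815}$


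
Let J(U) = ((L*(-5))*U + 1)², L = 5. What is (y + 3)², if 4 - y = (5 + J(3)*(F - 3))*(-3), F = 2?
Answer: 269156836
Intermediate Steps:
J(U) = (1 - 25*U)² (J(U) = ((5*(-5))*U + 1)² = (-25*U + 1)² = (1 - 25*U)²)
y = -16409 (y = 4 - (5 + (-1 + 25*3)²*(2 - 3))*(-3) = 4 - (5 + (-1 + 75)²*(-1))*(-3) = 4 - (5 + 74²*(-1))*(-3) = 4 - (5 + 5476*(-1))*(-3) = 4 - (5 - 5476)*(-3) = 4 - (-5471)*(-3) = 4 - 1*16413 = 4 - 16413 = -16409)
(y + 3)² = (-16409 + 3)² = (-16406)² = 269156836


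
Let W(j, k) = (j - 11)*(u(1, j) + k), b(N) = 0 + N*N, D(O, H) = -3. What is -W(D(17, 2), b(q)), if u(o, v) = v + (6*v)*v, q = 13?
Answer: 3080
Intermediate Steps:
u(o, v) = v + 6*v²
b(N) = N² (b(N) = 0 + N² = N²)
W(j, k) = (-11 + j)*(k + j*(1 + 6*j)) (W(j, k) = (j - 11)*(j*(1 + 6*j) + k) = (-11 + j)*(k + j*(1 + 6*j)))
-W(D(17, 2), b(q)) = -(-65*(-3)² - 11*(-3) - 11*13² + 6*(-3)³ - 3*13²) = -(-65*9 + 33 - 11*169 + 6*(-27) - 3*169) = -(-585 + 33 - 1859 - 162 - 507) = -1*(-3080) = 3080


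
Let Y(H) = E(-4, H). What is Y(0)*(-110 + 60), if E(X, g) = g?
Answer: 0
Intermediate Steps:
Y(H) = H
Y(0)*(-110 + 60) = 0*(-110 + 60) = 0*(-50) = 0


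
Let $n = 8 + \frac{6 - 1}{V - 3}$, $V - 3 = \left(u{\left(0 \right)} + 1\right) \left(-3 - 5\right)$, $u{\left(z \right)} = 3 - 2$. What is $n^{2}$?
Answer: $\frac{15129}{256} \approx 59.098$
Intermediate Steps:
$u{\left(z \right)} = 1$
$V = -13$ ($V = 3 + \left(1 + 1\right) \left(-3 - 5\right) = 3 + 2 \left(-8\right) = 3 - 16 = -13$)
$n = \frac{123}{16}$ ($n = 8 + \frac{6 - 1}{-13 - 3} = 8 + \frac{5}{-16} = 8 + 5 \left(- \frac{1}{16}\right) = 8 - \frac{5}{16} = \frac{123}{16} \approx 7.6875$)
$n^{2} = \left(\frac{123}{16}\right)^{2} = \frac{15129}{256}$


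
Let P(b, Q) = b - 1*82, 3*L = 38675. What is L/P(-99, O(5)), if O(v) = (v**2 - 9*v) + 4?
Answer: -38675/543 ≈ -71.225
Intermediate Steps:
L = 38675/3 (L = (1/3)*38675 = 38675/3 ≈ 12892.)
O(v) = 4 + v**2 - 9*v
P(b, Q) = -82 + b (P(b, Q) = b - 82 = -82 + b)
L/P(-99, O(5)) = 38675/(3*(-82 - 99)) = (38675/3)/(-181) = (38675/3)*(-1/181) = -38675/543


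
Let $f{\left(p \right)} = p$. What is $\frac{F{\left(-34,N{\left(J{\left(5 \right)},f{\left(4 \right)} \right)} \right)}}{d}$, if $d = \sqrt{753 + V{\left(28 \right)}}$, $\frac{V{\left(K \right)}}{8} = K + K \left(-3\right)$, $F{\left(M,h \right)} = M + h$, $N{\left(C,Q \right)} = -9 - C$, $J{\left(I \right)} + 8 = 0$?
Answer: $- \frac{7 \sqrt{305}}{61} \approx -2.0041$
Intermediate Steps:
$J{\left(I \right)} = -8$ ($J{\left(I \right)} = -8 + 0 = -8$)
$V{\left(K \right)} = - 16 K$ ($V{\left(K \right)} = 8 \left(K + K \left(-3\right)\right) = 8 \left(K - 3 K\right) = 8 \left(- 2 K\right) = - 16 K$)
$d = \sqrt{305}$ ($d = \sqrt{753 - 448} = \sqrt{305} \approx 17.464$)
$\frac{F{\left(-34,N{\left(J{\left(5 \right)},f{\left(4 \right)} \right)} \right)}}{d} = \frac{-34 - 1}{\sqrt{305}} = \left(-34 + \left(-9 + 8\right)\right) \frac{\sqrt{305}}{305} = \left(-34 - 1\right) \frac{\sqrt{305}}{305} = - 35 \frac{\sqrt{305}}{305} = - \frac{7 \sqrt{305}}{61}$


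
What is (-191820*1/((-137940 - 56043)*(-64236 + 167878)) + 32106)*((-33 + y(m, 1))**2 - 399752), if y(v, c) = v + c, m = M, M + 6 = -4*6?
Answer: -42592063884394985648/3350797681 ≈ -1.2711e+10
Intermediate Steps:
M = -30 (M = -6 - 4*6 = -6 - 24 = -30)
m = -30
y(v, c) = c + v
(-191820*1/((-137940 - 56043)*(-64236 + 167878)) + 32106)*((-33 + y(m, 1))**2 - 399752) = (-191820*1/((-137940 - 56043)*(-64236 + 167878)) + 32106)*((-33 + (1 - 30))**2 - 399752) = (-191820/(103642*(-193983)) + 32106)*((-33 - 29)**2 - 399752) = (-191820/(-20104786086) + 32106)*((-62)**2 - 399752) = (-191820*(-1/20104786086) + 32106)*(3844 - 399752) = (31970/3350797681 + 32106)*(-395908) = (107580710378156/3350797681)*(-395908) = -42592063884394985648/3350797681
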